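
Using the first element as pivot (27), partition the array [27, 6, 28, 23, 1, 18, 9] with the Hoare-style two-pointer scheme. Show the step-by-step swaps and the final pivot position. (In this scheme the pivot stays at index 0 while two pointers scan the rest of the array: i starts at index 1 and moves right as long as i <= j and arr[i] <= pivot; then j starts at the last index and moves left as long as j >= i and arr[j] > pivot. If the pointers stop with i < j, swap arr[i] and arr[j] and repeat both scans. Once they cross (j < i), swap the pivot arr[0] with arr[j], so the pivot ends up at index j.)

Hoare-style two-pointer partition with pivot = 27:

Initial array: [27, 6, 28, 23, 1, 18, 9]

Pointers start at i = 1, j = 6.
i stops at index 2 (arr[2]=28 > 27), j stops at index 6 (arr[6]=9 <= 27): swap arr[2] and arr[6], array becomes [27, 6, 9, 23, 1, 18, 28]
i ends at 6, j ends at 5: the pointers have crossed (j < i), so scanning stops.

Swap pivot arr[0] with arr[5] to place pivot at position 5: [18, 6, 9, 23, 1, 27, 28]
Pivot position: 5

After partitioning with pivot 27, the array becomes [18, 6, 9, 23, 1, 27, 28]. The pivot is placed at index 5. All elements to the left of the pivot are <= 27, and all elements to the right are > 27.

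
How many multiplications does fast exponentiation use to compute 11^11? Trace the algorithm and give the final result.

Computing 11^11 by squaring (build up from 11^1; each line after the first costs one multiplication):

11^1 = 11
11^2 = (11^1)^2 = 11^2 = 121
11^4 = (11^2)^2 = 121^2 = 14641
11^5 = 11 * 11^4 = 11 * 14641 = 161051
11^10 = (11^5)^2 = 161051^2 = 25937424601
11^11 = 11 * 11^10 = 11 * 25937424601 = 285311670611

Result: 285311670611
Multiplications needed: 5 (5 lines after 11^1)

11^11 = 285311670611. Using exponentiation by squaring, this requires 5 multiplications. The key idea: if the exponent is even, square the half-power; if odd, multiply by the base once.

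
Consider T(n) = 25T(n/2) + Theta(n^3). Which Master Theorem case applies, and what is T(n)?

Master Theorem for T(n) = 25T(n/2) + O(n^3):

a = 25, b = 2, c = 3
log_b(a) = log_2(25) = 4.6439

Case 1: c = 3 < log_2(25) = 4.6439
T(n) = O(n^(log_2 25))

For T(n) = 25T(n/2) + O(n^3): log_2(25) = 4.6439. This is Case 1 of the Master Theorem (c < log_b(a), work dominated by leaves), giving O(n^(log_2 25)).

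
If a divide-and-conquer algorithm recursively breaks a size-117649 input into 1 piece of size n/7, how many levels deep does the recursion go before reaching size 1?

For divide and conquer with division factor 7:

Problem sizes at each level:
Level 0: 117649
Level 1: 16807
Level 2: 2401
Level 3: 343
Level 4: 49
Level 5: 7
Level 6: 1

The root is level 0 and the size-1 base case is level 6 (the tree spans levels 0 through 6, i.e. 7 levels counting the root), so the depth is the number of divisions: log_7(117649) = 6

The recursion tree depth is log_7(117649) = 6. At each level, the problem size is divided by 7, so it takes 6 divisions to reduce to a base case of size 1. The algorithm makes 1 recursive call at each level.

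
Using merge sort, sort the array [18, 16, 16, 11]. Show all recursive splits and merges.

Merge sort trace:

Split: [18, 16, 16, 11] -> [18, 16] and [16, 11]
  Split: [18, 16] -> [18] and [16]
  Merge: [18] + [16] -> [16, 18]
  Split: [16, 11] -> [16] and [11]
  Merge: [16] + [11] -> [11, 16]
Merge: [16, 18] + [11, 16] -> [11, 16, 16, 18]

Final sorted array: [11, 16, 16, 18]

The merge sort proceeds by recursively splitting the array and merging sorted halves.
After all merges, the sorted array is [11, 16, 16, 18].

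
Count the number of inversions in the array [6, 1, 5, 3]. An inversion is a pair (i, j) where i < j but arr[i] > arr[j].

Finding inversions in [6, 1, 5, 3]:

(0, 1): arr[0]=6 > arr[1]=1
(0, 2): arr[0]=6 > arr[2]=5
(0, 3): arr[0]=6 > arr[3]=3
(2, 3): arr[2]=5 > arr[3]=3

Total inversions: 4

The array has 4 inversion(s): (0,1), (0,2), (0,3), (2,3). Each pair (i,j) satisfies i < j and arr[i] > arr[j].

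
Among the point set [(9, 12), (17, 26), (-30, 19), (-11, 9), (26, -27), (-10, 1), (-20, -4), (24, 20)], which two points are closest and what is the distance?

Computing all pairwise distances among 8 points:

d((9, 12), (17, 26)) = 16.1245
d((9, 12), (-30, 19)) = 39.6232
d((9, 12), (-11, 9)) = 20.2237
d((9, 12), (26, -27)) = 42.5441
d((9, 12), (-10, 1)) = 21.9545
d((9, 12), (-20, -4)) = 33.121
d((9, 12), (24, 20)) = 17.0
d((17, 26), (-30, 19)) = 47.5184
d((17, 26), (-11, 9)) = 32.7567
d((17, 26), (26, -27)) = 53.7587
d((17, 26), (-10, 1)) = 36.7967
d((17, 26), (-20, -4)) = 47.634
d((17, 26), (24, 20)) = 9.2195
d((-30, 19), (-11, 9)) = 21.4709
d((-30, 19), (26, -27)) = 72.4707
d((-30, 19), (-10, 1)) = 26.9072
d((-30, 19), (-20, -4)) = 25.0799
d((-30, 19), (24, 20)) = 54.0093
d((-11, 9), (26, -27)) = 51.6236
d((-11, 9), (-10, 1)) = 8.0623 <-- minimum
d((-11, 9), (-20, -4)) = 15.8114
d((-11, 9), (24, 20)) = 36.6879
d((26, -27), (-10, 1)) = 45.607
d((26, -27), (-20, -4)) = 51.4296
d((26, -27), (24, 20)) = 47.0425
d((-10, 1), (-20, -4)) = 11.1803
d((-10, 1), (24, 20)) = 38.9487
d((-20, -4), (24, 20)) = 50.1199

Closest pair: (-11, 9) and (-10, 1) with distance 8.0623

The closest pair is (-11, 9) and (-10, 1) with Euclidean distance 8.0623. For 8 points, brute-force pairwise comparison is shown above. For large n, the divide-and-conquer algorithm (sort by x, recurse on halves, check the dividing strip) achieves O(n log n).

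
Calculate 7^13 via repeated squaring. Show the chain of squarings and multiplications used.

Computing 7^13 by squaring (build up from 7^1; each line after the first costs one multiplication):

7^1 = 7
7^2 = (7^1)^2 = 7^2 = 49
7^3 = 7 * 7^2 = 7 * 49 = 343
7^6 = (7^3)^2 = 343^2 = 117649
7^12 = (7^6)^2 = 117649^2 = 13841287201
7^13 = 7 * 7^12 = 7 * 13841287201 = 96889010407

Result: 96889010407
Multiplications needed: 5 (5 lines after 7^1)

7^13 = 96889010407. Using exponentiation by squaring, this requires 5 multiplications. The key idea: if the exponent is even, square the half-power; if odd, multiply by the base once.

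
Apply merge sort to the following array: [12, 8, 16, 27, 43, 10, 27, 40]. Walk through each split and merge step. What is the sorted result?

Merge sort trace:

Split: [12, 8, 16, 27, 43, 10, 27, 40] -> [12, 8, 16, 27] and [43, 10, 27, 40]
  Split: [12, 8, 16, 27] -> [12, 8] and [16, 27]
    Split: [12, 8] -> [12] and [8]
    Merge: [12] + [8] -> [8, 12]
    Split: [16, 27] -> [16] and [27]
    Merge: [16] + [27] -> [16, 27]
  Merge: [8, 12] + [16, 27] -> [8, 12, 16, 27]
  Split: [43, 10, 27, 40] -> [43, 10] and [27, 40]
    Split: [43, 10] -> [43] and [10]
    Merge: [43] + [10] -> [10, 43]
    Split: [27, 40] -> [27] and [40]
    Merge: [27] + [40] -> [27, 40]
  Merge: [10, 43] + [27, 40] -> [10, 27, 40, 43]
Merge: [8, 12, 16, 27] + [10, 27, 40, 43] -> [8, 10, 12, 16, 27, 27, 40, 43]

Final sorted array: [8, 10, 12, 16, 27, 27, 40, 43]

The merge sort proceeds by recursively splitting the array and merging sorted halves.
After all merges, the sorted array is [8, 10, 12, 16, 27, 27, 40, 43].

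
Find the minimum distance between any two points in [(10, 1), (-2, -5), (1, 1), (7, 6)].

Computing all pairwise distances among 4 points:

d((10, 1), (-2, -5)) = 13.4164
d((10, 1), (1, 1)) = 9.0
d((10, 1), (7, 6)) = 5.831 <-- minimum
d((-2, -5), (1, 1)) = 6.7082
d((-2, -5), (7, 6)) = 14.2127
d((1, 1), (7, 6)) = 7.8102

Closest pair: (10, 1) and (7, 6) with distance 5.831

The closest pair is (10, 1) and (7, 6) with Euclidean distance 5.831. For 4 points, brute-force pairwise comparison is shown above. For large n, the divide-and-conquer algorithm (sort by x, recurse on halves, check the dividing strip) achieves O(n log n).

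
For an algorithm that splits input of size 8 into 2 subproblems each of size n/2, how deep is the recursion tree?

For divide and conquer with division factor 2:

Problem sizes at each level:
Level 0: 8
Level 1: 4
Level 2: 2
Level 3: 1

The root is level 0 and the size-1 base case is level 3 (the tree spans levels 0 through 3, i.e. 4 levels counting the root), so the depth is the number of divisions: log_2(8) = 3

The recursion tree depth is log_2(8) = 3. At each level, the problem size is divided by 2, so it takes 3 divisions to reduce to a base case of size 1. The algorithm makes 2 recursive calls at each level.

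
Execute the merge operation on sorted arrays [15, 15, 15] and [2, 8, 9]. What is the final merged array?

Merging process:

Compare 15 vs 2: take 2 from right. Merged: [2]
Compare 15 vs 8: take 8 from right. Merged: [2, 8]
Compare 15 vs 9: take 9 from right. Merged: [2, 8, 9]
Append remaining from left: [15, 15, 15]. Merged: [2, 8, 9, 15, 15, 15]

Final merged array: [2, 8, 9, 15, 15, 15]
Total comparisons: 3

The merged array is [2, 8, 9, 15, 15, 15], requiring 3 comparisons. The merge step runs in O(n) time where n is the total number of elements.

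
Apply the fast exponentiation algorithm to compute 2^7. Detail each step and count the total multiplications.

Computing 2^7 by squaring (build up from 2^1; each line after the first costs one multiplication):

2^1 = 2
2^2 = (2^1)^2 = 2^2 = 4
2^3 = 2 * 2^2 = 2 * 4 = 8
2^6 = (2^3)^2 = 8^2 = 64
2^7 = 2 * 2^6 = 2 * 64 = 128

Result: 128
Multiplications needed: 4 (4 lines after 2^1)

2^7 = 128. Using exponentiation by squaring, this requires 4 multiplications. The key idea: if the exponent is even, square the half-power; if odd, multiply by the base once.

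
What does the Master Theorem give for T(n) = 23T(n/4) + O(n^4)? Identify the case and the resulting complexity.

Master Theorem for T(n) = 23T(n/4) + O(n^4):

a = 23, b = 4, c = 4
log_b(a) = log_4(23) = 2.2618

Case 3: c = 4 > log_4(23) = 2.2618
T(n) = O(n^4) = O(n^4)

For T(n) = 23T(n/4) + O(n^4): log_4(23) = 2.2618. This is Case 3 of the Master Theorem (c > log_b(a), work dominated by root), giving O(n^4).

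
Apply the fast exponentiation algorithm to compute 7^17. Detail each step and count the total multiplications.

Computing 7^17 by squaring (build up from 7^1; each line after the first costs one multiplication):

7^1 = 7
7^2 = (7^1)^2 = 7^2 = 49
7^4 = (7^2)^2 = 49^2 = 2401
7^8 = (7^4)^2 = 2401^2 = 5764801
7^16 = (7^8)^2 = 5764801^2 = 33232930569601
7^17 = 7 * 7^16 = 7 * 33232930569601 = 232630513987207

Result: 232630513987207
Multiplications needed: 5 (5 lines after 7^1)

7^17 = 232630513987207. Using exponentiation by squaring, this requires 5 multiplications. The key idea: if the exponent is even, square the half-power; if odd, multiply by the base once.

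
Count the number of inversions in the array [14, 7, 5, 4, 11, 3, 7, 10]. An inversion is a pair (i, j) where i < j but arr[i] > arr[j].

Finding inversions in [14, 7, 5, 4, 11, 3, 7, 10]:

(0, 1): arr[0]=14 > arr[1]=7
(0, 2): arr[0]=14 > arr[2]=5
(0, 3): arr[0]=14 > arr[3]=4
(0, 4): arr[0]=14 > arr[4]=11
(0, 5): arr[0]=14 > arr[5]=3
(0, 6): arr[0]=14 > arr[6]=7
(0, 7): arr[0]=14 > arr[7]=10
(1, 2): arr[1]=7 > arr[2]=5
(1, 3): arr[1]=7 > arr[3]=4
(1, 5): arr[1]=7 > arr[5]=3
(2, 3): arr[2]=5 > arr[3]=4
(2, 5): arr[2]=5 > arr[5]=3
(3, 5): arr[3]=4 > arr[5]=3
(4, 5): arr[4]=11 > arr[5]=3
(4, 6): arr[4]=11 > arr[6]=7
(4, 7): arr[4]=11 > arr[7]=10

Total inversions: 16

The array has 16 inversion(s): (0,1), (0,2), (0,3), (0,4), (0,5), (0,6), (0,7), (1,2), (1,3), (1,5), (2,3), (2,5), (3,5), (4,5), (4,6), (4,7). Each pair (i,j) satisfies i < j and arr[i] > arr[j].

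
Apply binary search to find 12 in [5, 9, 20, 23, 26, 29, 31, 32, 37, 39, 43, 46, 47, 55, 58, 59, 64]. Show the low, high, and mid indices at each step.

Binary search for 12 in [5, 9, 20, 23, 26, 29, 31, 32, 37, 39, 43, 46, 47, 55, 58, 59, 64]:

lo=0, hi=16, mid=8, arr[mid]=37 -> 37 > 12, search left half
lo=0, hi=7, mid=3, arr[mid]=23 -> 23 > 12, search left half
lo=0, hi=2, mid=1, arr[mid]=9 -> 9 < 12, search right half
lo=2, hi=2, mid=2, arr[mid]=20 -> 20 > 12, search left half
lo=2 > hi=1, target 12 not found

Binary search determines that 12 is not in the array after 4 comparisons. The search space was exhausted without finding the target.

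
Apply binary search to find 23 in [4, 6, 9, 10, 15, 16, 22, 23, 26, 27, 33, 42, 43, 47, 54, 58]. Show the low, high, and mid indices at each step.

Binary search for 23 in [4, 6, 9, 10, 15, 16, 22, 23, 26, 27, 33, 42, 43, 47, 54, 58]:

lo=0, hi=15, mid=7, arr[mid]=23 -> Found target at index 7!

Binary search finds 23 at index 7 after 1 comparisons. The search repeatedly halves the search space by comparing with the middle element.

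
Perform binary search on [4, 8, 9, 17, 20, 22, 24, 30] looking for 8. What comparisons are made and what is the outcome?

Binary search for 8 in [4, 8, 9, 17, 20, 22, 24, 30]:

lo=0, hi=7, mid=3, arr[mid]=17 -> 17 > 8, search left half
lo=0, hi=2, mid=1, arr[mid]=8 -> Found target at index 1!

Binary search finds 8 at index 1 after 2 comparisons. The search repeatedly halves the search space by comparing with the middle element.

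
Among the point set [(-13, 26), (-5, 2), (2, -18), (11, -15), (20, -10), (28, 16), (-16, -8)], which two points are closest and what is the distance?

Computing all pairwise distances among 7 points:

d((-13, 26), (-5, 2)) = 25.2982
d((-13, 26), (2, -18)) = 46.4866
d((-13, 26), (11, -15)) = 47.5079
d((-13, 26), (20, -10)) = 48.8365
d((-13, 26), (28, 16)) = 42.2019
d((-13, 26), (-16, -8)) = 34.1321
d((-5, 2), (2, -18)) = 21.1896
d((-5, 2), (11, -15)) = 23.3452
d((-5, 2), (20, -10)) = 27.7308
d((-5, 2), (28, 16)) = 35.8469
d((-5, 2), (-16, -8)) = 14.8661
d((2, -18), (11, -15)) = 9.4868 <-- minimum
d((2, -18), (20, -10)) = 19.6977
d((2, -18), (28, 16)) = 42.8019
d((2, -18), (-16, -8)) = 20.5913
d((11, -15), (20, -10)) = 10.2956
d((11, -15), (28, 16)) = 35.3553
d((11, -15), (-16, -8)) = 27.8927
d((20, -10), (28, 16)) = 27.2029
d((20, -10), (-16, -8)) = 36.0555
d((28, 16), (-16, -8)) = 50.1199

Closest pair: (2, -18) and (11, -15) with distance 9.4868

The closest pair is (2, -18) and (11, -15) with Euclidean distance 9.4868. For 7 points, brute-force pairwise comparison is shown above. For large n, the divide-and-conquer algorithm (sort by x, recurse on halves, check the dividing strip) achieves O(n log n).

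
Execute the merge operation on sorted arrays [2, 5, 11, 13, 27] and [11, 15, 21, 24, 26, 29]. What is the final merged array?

Merging process:

Compare 2 vs 11: take 2 from left. Merged: [2]
Compare 5 vs 11: take 5 from left. Merged: [2, 5]
Compare 11 vs 11: take 11 from left. Merged: [2, 5, 11]
Compare 13 vs 11: take 11 from right. Merged: [2, 5, 11, 11]
Compare 13 vs 15: take 13 from left. Merged: [2, 5, 11, 11, 13]
Compare 27 vs 15: take 15 from right. Merged: [2, 5, 11, 11, 13, 15]
Compare 27 vs 21: take 21 from right. Merged: [2, 5, 11, 11, 13, 15, 21]
Compare 27 vs 24: take 24 from right. Merged: [2, 5, 11, 11, 13, 15, 21, 24]
Compare 27 vs 26: take 26 from right. Merged: [2, 5, 11, 11, 13, 15, 21, 24, 26]
Compare 27 vs 29: take 27 from left. Merged: [2, 5, 11, 11, 13, 15, 21, 24, 26, 27]
Append remaining from right: [29]. Merged: [2, 5, 11, 11, 13, 15, 21, 24, 26, 27, 29]

Final merged array: [2, 5, 11, 11, 13, 15, 21, 24, 26, 27, 29]
Total comparisons: 10

The merged array is [2, 5, 11, 11, 13, 15, 21, 24, 26, 27, 29], requiring 10 comparisons. The merge step runs in O(n) time where n is the total number of elements.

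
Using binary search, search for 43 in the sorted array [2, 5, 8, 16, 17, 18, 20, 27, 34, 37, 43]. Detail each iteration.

Binary search for 43 in [2, 5, 8, 16, 17, 18, 20, 27, 34, 37, 43]:

lo=0, hi=10, mid=5, arr[mid]=18 -> 18 < 43, search right half
lo=6, hi=10, mid=8, arr[mid]=34 -> 34 < 43, search right half
lo=9, hi=10, mid=9, arr[mid]=37 -> 37 < 43, search right half
lo=10, hi=10, mid=10, arr[mid]=43 -> Found target at index 10!

Binary search finds 43 at index 10 after 4 comparisons. The search repeatedly halves the search space by comparing with the middle element.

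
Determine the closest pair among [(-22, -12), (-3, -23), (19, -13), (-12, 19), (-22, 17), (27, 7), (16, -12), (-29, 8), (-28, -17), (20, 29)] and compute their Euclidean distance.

Computing all pairwise distances among 10 points:

d((-22, -12), (-3, -23)) = 21.9545
d((-22, -12), (19, -13)) = 41.0122
d((-22, -12), (-12, 19)) = 32.573
d((-22, -12), (-22, 17)) = 29.0
d((-22, -12), (27, 7)) = 52.5547
d((-22, -12), (16, -12)) = 38.0
d((-22, -12), (-29, 8)) = 21.1896
d((-22, -12), (-28, -17)) = 7.8102
d((-22, -12), (20, 29)) = 58.6941
d((-3, -23), (19, -13)) = 24.1661
d((-3, -23), (-12, 19)) = 42.9535
d((-3, -23), (-22, 17)) = 44.2832
d((-3, -23), (27, 7)) = 42.4264
d((-3, -23), (16, -12)) = 21.9545
d((-3, -23), (-29, 8)) = 40.4599
d((-3, -23), (-28, -17)) = 25.7099
d((-3, -23), (20, 29)) = 56.8595
d((19, -13), (-12, 19)) = 44.5533
d((19, -13), (-22, 17)) = 50.8035
d((19, -13), (27, 7)) = 21.5407
d((19, -13), (16, -12)) = 3.1623 <-- minimum
d((19, -13), (-29, 8)) = 52.3927
d((19, -13), (-28, -17)) = 47.1699
d((19, -13), (20, 29)) = 42.0119
d((-12, 19), (-22, 17)) = 10.198
d((-12, 19), (27, 7)) = 40.8044
d((-12, 19), (16, -12)) = 41.7732
d((-12, 19), (-29, 8)) = 20.2485
d((-12, 19), (-28, -17)) = 39.3954
d((-12, 19), (20, 29)) = 33.5261
d((-22, 17), (27, 7)) = 50.01
d((-22, 17), (16, -12)) = 47.8017
d((-22, 17), (-29, 8)) = 11.4018
d((-22, 17), (-28, -17)) = 34.5254
d((-22, 17), (20, 29)) = 43.6807
d((27, 7), (16, -12)) = 21.9545
d((27, 7), (-29, 8)) = 56.0089
d((27, 7), (-28, -17)) = 60.0083
d((27, 7), (20, 29)) = 23.0868
d((16, -12), (-29, 8)) = 49.2443
d((16, -12), (-28, -17)) = 44.2832
d((16, -12), (20, 29)) = 41.1947
d((-29, 8), (-28, -17)) = 25.02
d((-29, 8), (20, 29)) = 53.3104
d((-28, -17), (20, 29)) = 66.4831

Closest pair: (19, -13) and (16, -12) with distance 3.1623

The closest pair is (19, -13) and (16, -12) with Euclidean distance 3.1623. For 10 points, brute-force pairwise comparison is shown above. For large n, the divide-and-conquer algorithm (sort by x, recurse on halves, check the dividing strip) achieves O(n log n).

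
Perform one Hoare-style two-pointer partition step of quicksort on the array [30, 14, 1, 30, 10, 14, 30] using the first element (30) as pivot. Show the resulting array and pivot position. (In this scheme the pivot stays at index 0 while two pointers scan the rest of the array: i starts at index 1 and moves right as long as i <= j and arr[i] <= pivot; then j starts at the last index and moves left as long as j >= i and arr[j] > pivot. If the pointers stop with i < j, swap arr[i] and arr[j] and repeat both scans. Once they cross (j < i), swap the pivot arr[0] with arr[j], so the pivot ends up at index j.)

Hoare-style two-pointer partition with pivot = 30:

Initial array: [30, 14, 1, 30, 10, 14, 30]

Pointers start at i = 1, j = 6.
i ends at 7, j ends at 6: the pointers have crossed (j < i), so scanning stops.

Swap pivot arr[0] with arr[6] to place pivot at position 6: [30, 14, 1, 30, 10, 14, 30]
Pivot position: 6

After partitioning with pivot 30, the array becomes [30, 14, 1, 30, 10, 14, 30]. The pivot is placed at index 6. All elements to the left of the pivot are <= 30, and all elements to the right are > 30.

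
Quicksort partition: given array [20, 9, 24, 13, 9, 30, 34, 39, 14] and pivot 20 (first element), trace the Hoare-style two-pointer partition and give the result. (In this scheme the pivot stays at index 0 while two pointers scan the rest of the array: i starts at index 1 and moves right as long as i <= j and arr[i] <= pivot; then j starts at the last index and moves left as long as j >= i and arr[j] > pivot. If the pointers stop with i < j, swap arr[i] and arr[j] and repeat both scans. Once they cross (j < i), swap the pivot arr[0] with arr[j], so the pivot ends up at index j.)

Hoare-style two-pointer partition with pivot = 20:

Initial array: [20, 9, 24, 13, 9, 30, 34, 39, 14]

Pointers start at i = 1, j = 8.
i stops at index 2 (arr[2]=24 > 20), j stops at index 8 (arr[8]=14 <= 20): swap arr[2] and arr[8], array becomes [20, 9, 14, 13, 9, 30, 34, 39, 24]
i ends at 5, j ends at 4: the pointers have crossed (j < i), so scanning stops.

Swap pivot arr[0] with arr[4] to place pivot at position 4: [9, 9, 14, 13, 20, 30, 34, 39, 24]
Pivot position: 4

After partitioning with pivot 20, the array becomes [9, 9, 14, 13, 20, 30, 34, 39, 24]. The pivot is placed at index 4. All elements to the left of the pivot are <= 20, and all elements to the right are > 20.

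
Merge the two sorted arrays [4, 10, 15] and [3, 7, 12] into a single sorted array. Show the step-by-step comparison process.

Merging process:

Compare 4 vs 3: take 3 from right. Merged: [3]
Compare 4 vs 7: take 4 from left. Merged: [3, 4]
Compare 10 vs 7: take 7 from right. Merged: [3, 4, 7]
Compare 10 vs 12: take 10 from left. Merged: [3, 4, 7, 10]
Compare 15 vs 12: take 12 from right. Merged: [3, 4, 7, 10, 12]
Append remaining from left: [15]. Merged: [3, 4, 7, 10, 12, 15]

Final merged array: [3, 4, 7, 10, 12, 15]
Total comparisons: 5

The merged array is [3, 4, 7, 10, 12, 15], requiring 5 comparisons. The merge step runs in O(n) time where n is the total number of elements.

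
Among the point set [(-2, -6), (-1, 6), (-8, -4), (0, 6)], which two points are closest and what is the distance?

Computing all pairwise distances among 4 points:

d((-2, -6), (-1, 6)) = 12.0416
d((-2, -6), (-8, -4)) = 6.3246
d((-2, -6), (0, 6)) = 12.1655
d((-1, 6), (-8, -4)) = 12.2066
d((-1, 6), (0, 6)) = 1.0 <-- minimum
d((-8, -4), (0, 6)) = 12.8062

Closest pair: (-1, 6) and (0, 6) with distance 1.0

The closest pair is (-1, 6) and (0, 6) with Euclidean distance 1.0. For 4 points, brute-force pairwise comparison is shown above. For large n, the divide-and-conquer algorithm (sort by x, recurse on halves, check the dividing strip) achieves O(n log n).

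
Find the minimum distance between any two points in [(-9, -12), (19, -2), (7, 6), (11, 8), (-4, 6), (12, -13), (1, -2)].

Computing all pairwise distances among 7 points:

d((-9, -12), (19, -2)) = 29.7321
d((-9, -12), (7, 6)) = 24.0832
d((-9, -12), (11, 8)) = 28.2843
d((-9, -12), (-4, 6)) = 18.6815
d((-9, -12), (12, -13)) = 21.0238
d((-9, -12), (1, -2)) = 14.1421
d((19, -2), (7, 6)) = 14.4222
d((19, -2), (11, 8)) = 12.8062
d((19, -2), (-4, 6)) = 24.3516
d((19, -2), (12, -13)) = 13.0384
d((19, -2), (1, -2)) = 18.0
d((7, 6), (11, 8)) = 4.4721 <-- minimum
d((7, 6), (-4, 6)) = 11.0
d((7, 6), (12, -13)) = 19.6469
d((7, 6), (1, -2)) = 10.0
d((11, 8), (-4, 6)) = 15.1327
d((11, 8), (12, -13)) = 21.0238
d((11, 8), (1, -2)) = 14.1421
d((-4, 6), (12, -13)) = 24.8395
d((-4, 6), (1, -2)) = 9.434
d((12, -13), (1, -2)) = 15.5563

Closest pair: (7, 6) and (11, 8) with distance 4.4721

The closest pair is (7, 6) and (11, 8) with Euclidean distance 4.4721. For 7 points, brute-force pairwise comparison is shown above. For large n, the divide-and-conquer algorithm (sort by x, recurse on halves, check the dividing strip) achieves O(n log n).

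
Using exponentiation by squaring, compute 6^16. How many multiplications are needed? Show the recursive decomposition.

Computing 6^16 by squaring (build up from 6^1; each line after the first costs one multiplication):

6^1 = 6
6^2 = (6^1)^2 = 6^2 = 36
6^4 = (6^2)^2 = 36^2 = 1296
6^8 = (6^4)^2 = 1296^2 = 1679616
6^16 = (6^8)^2 = 1679616^2 = 2821109907456

Result: 2821109907456
Multiplications needed: 4 (4 lines after 6^1)

6^16 = 2821109907456. Using exponentiation by squaring, this requires 4 multiplications. The key idea: if the exponent is even, square the half-power; if odd, multiply by the base once.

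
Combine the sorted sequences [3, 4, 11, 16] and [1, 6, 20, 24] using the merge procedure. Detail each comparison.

Merging process:

Compare 3 vs 1: take 1 from right. Merged: [1]
Compare 3 vs 6: take 3 from left. Merged: [1, 3]
Compare 4 vs 6: take 4 from left. Merged: [1, 3, 4]
Compare 11 vs 6: take 6 from right. Merged: [1, 3, 4, 6]
Compare 11 vs 20: take 11 from left. Merged: [1, 3, 4, 6, 11]
Compare 16 vs 20: take 16 from left. Merged: [1, 3, 4, 6, 11, 16]
Append remaining from right: [20, 24]. Merged: [1, 3, 4, 6, 11, 16, 20, 24]

Final merged array: [1, 3, 4, 6, 11, 16, 20, 24]
Total comparisons: 6

The merged array is [1, 3, 4, 6, 11, 16, 20, 24], requiring 6 comparisons. The merge step runs in O(n) time where n is the total number of elements.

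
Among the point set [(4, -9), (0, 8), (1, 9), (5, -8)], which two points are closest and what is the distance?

Computing all pairwise distances among 4 points:

d((4, -9), (0, 8)) = 17.4642
d((4, -9), (1, 9)) = 18.2483
d((4, -9), (5, -8)) = 1.4142 <-- minimum
d((0, 8), (1, 9)) = 1.4142 <-- minimum
d((0, 8), (5, -8)) = 16.7631
d((1, 9), (5, -8)) = 17.4642

Minimum distance: 1.4142 (tie among 2 pairs: (4, -9) and (5, -8); (0, 8) and (1, 9))

The minimum Euclidean distance is 1.4142. There is a tie: 2 pairs achieve this minimum — (4, -9) and (5, -8); (0, 8) and (1, 9). Any of these is a valid closest pair. For 4 points, brute-force pairwise comparison is shown above. For large n, the divide-and-conquer algorithm (sort by x, recurse on halves, check the dividing strip) achieves O(n log n).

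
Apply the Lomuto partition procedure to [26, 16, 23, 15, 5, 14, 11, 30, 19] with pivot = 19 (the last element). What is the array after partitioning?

Lomuto partition with pivot = 19:

Initial array: [26, 16, 23, 15, 5, 14, 11, 30, 19]

arr[0]=26 > 19: no swap
arr[1]=16 <= 19: swap with position 0, array becomes [16, 26, 23, 15, 5, 14, 11, 30, 19]
arr[2]=23 > 19: no swap
arr[3]=15 <= 19: swap with position 1, array becomes [16, 15, 23, 26, 5, 14, 11, 30, 19]
arr[4]=5 <= 19: swap with position 2, array becomes [16, 15, 5, 26, 23, 14, 11, 30, 19]
arr[5]=14 <= 19: swap with position 3, array becomes [16, 15, 5, 14, 23, 26, 11, 30, 19]
arr[6]=11 <= 19: swap with position 4, array becomes [16, 15, 5, 14, 11, 26, 23, 30, 19]
arr[7]=30 > 19: no swap

Place pivot at position 5: [16, 15, 5, 14, 11, 19, 23, 30, 26]
Pivot position: 5

After partitioning with pivot 19, the array becomes [16, 15, 5, 14, 11, 19, 23, 30, 26]. The pivot is placed at index 5. All elements to the left of the pivot are <= 19, and all elements to the right are > 19.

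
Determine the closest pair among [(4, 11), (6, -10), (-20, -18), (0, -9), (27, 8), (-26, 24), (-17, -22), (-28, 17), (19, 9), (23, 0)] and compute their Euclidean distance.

Computing all pairwise distances among 10 points:

d((4, 11), (6, -10)) = 21.095
d((4, 11), (-20, -18)) = 37.6431
d((4, 11), (0, -9)) = 20.3961
d((4, 11), (27, 8)) = 23.1948
d((4, 11), (-26, 24)) = 32.6956
d((4, 11), (-17, -22)) = 39.1152
d((4, 11), (-28, 17)) = 32.5576
d((4, 11), (19, 9)) = 15.1327
d((4, 11), (23, 0)) = 21.9545
d((6, -10), (-20, -18)) = 27.2029
d((6, -10), (0, -9)) = 6.0828
d((6, -10), (27, 8)) = 27.6586
d((6, -10), (-26, 24)) = 46.6905
d((6, -10), (-17, -22)) = 25.9422
d((6, -10), (-28, 17)) = 43.4166
d((6, -10), (19, 9)) = 23.0217
d((6, -10), (23, 0)) = 19.7231
d((-20, -18), (0, -9)) = 21.9317
d((-20, -18), (27, 8)) = 53.7122
d((-20, -18), (-26, 24)) = 42.4264
d((-20, -18), (-17, -22)) = 5.0 <-- minimum
d((-20, -18), (-28, 17)) = 35.9026
d((-20, -18), (19, 9)) = 47.4342
d((-20, -18), (23, 0)) = 46.6154
d((0, -9), (27, 8)) = 31.9061
d((0, -9), (-26, 24)) = 42.0119
d((0, -9), (-17, -22)) = 21.4009
d((0, -9), (-28, 17)) = 38.2099
d((0, -9), (19, 9)) = 26.1725
d((0, -9), (23, 0)) = 24.6982
d((27, 8), (-26, 24)) = 55.3624
d((27, 8), (-17, -22)) = 53.2541
d((27, 8), (-28, 17)) = 55.7315
d((27, 8), (19, 9)) = 8.0623
d((27, 8), (23, 0)) = 8.9443
d((-26, 24), (-17, -22)) = 46.8722
d((-26, 24), (-28, 17)) = 7.2801
d((-26, 24), (19, 9)) = 47.4342
d((-26, 24), (23, 0)) = 54.5619
d((-17, -22), (-28, 17)) = 40.5216
d((-17, -22), (19, 9)) = 47.5079
d((-17, -22), (23, 0)) = 45.6508
d((-28, 17), (19, 9)) = 47.676
d((-28, 17), (23, 0)) = 53.7587
d((19, 9), (23, 0)) = 9.8489

Closest pair: (-20, -18) and (-17, -22) with distance 5.0

The closest pair is (-20, -18) and (-17, -22) with Euclidean distance 5.0. For 10 points, brute-force pairwise comparison is shown above. For large n, the divide-and-conquer algorithm (sort by x, recurse on halves, check the dividing strip) achieves O(n log n).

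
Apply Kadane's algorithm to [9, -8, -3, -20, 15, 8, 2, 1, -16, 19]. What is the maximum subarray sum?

Using Kadane's algorithm on [9, -8, -3, -20, 15, 8, 2, 1, -16, 19]:

Scanning through the array:
Position 1 (value -8): max_ending_here = 1, max_so_far = 9
Position 2 (value -3): max_ending_here = -2, max_so_far = 9
Position 3 (value -20): max_ending_here = -20, max_so_far = 9
Position 4 (value 15): max_ending_here = 15, max_so_far = 15
Position 5 (value 8): max_ending_here = 23, max_so_far = 23
Position 6 (value 2): max_ending_here = 25, max_so_far = 25
Position 7 (value 1): max_ending_here = 26, max_so_far = 26
Position 8 (value -16): max_ending_here = 10, max_so_far = 26
Position 9 (value 19): max_ending_here = 29, max_so_far = 29

Maximum subarray: [15, 8, 2, 1, -16, 19]
Maximum sum: 29

The maximum subarray is [15, 8, 2, 1, -16, 19] with sum 29. This subarray runs from index 4 to index 9.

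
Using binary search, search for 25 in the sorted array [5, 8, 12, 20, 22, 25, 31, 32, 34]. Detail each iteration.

Binary search for 25 in [5, 8, 12, 20, 22, 25, 31, 32, 34]:

lo=0, hi=8, mid=4, arr[mid]=22 -> 22 < 25, search right half
lo=5, hi=8, mid=6, arr[mid]=31 -> 31 > 25, search left half
lo=5, hi=5, mid=5, arr[mid]=25 -> Found target at index 5!

Binary search finds 25 at index 5 after 3 comparisons. The search repeatedly halves the search space by comparing with the middle element.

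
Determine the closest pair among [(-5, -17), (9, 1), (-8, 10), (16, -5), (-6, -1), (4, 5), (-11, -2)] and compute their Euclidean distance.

Computing all pairwise distances among 7 points:

d((-5, -17), (9, 1)) = 22.8035
d((-5, -17), (-8, 10)) = 27.1662
d((-5, -17), (16, -5)) = 24.1868
d((-5, -17), (-6, -1)) = 16.0312
d((-5, -17), (4, 5)) = 23.7697
d((-5, -17), (-11, -2)) = 16.1555
d((9, 1), (-8, 10)) = 19.2354
d((9, 1), (16, -5)) = 9.2195
d((9, 1), (-6, -1)) = 15.1327
d((9, 1), (4, 5)) = 6.4031
d((9, 1), (-11, -2)) = 20.2237
d((-8, 10), (16, -5)) = 28.3019
d((-8, 10), (-6, -1)) = 11.1803
d((-8, 10), (4, 5)) = 13.0
d((-8, 10), (-11, -2)) = 12.3693
d((16, -5), (-6, -1)) = 22.3607
d((16, -5), (4, 5)) = 15.6205
d((16, -5), (-11, -2)) = 27.1662
d((-6, -1), (4, 5)) = 11.6619
d((-6, -1), (-11, -2)) = 5.099 <-- minimum
d((4, 5), (-11, -2)) = 16.5529

Closest pair: (-6, -1) and (-11, -2) with distance 5.099

The closest pair is (-6, -1) and (-11, -2) with Euclidean distance 5.099. For 7 points, brute-force pairwise comparison is shown above. For large n, the divide-and-conquer algorithm (sort by x, recurse on halves, check the dividing strip) achieves O(n log n).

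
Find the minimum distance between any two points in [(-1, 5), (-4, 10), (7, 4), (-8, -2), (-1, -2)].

Computing all pairwise distances among 5 points:

d((-1, 5), (-4, 10)) = 5.831 <-- minimum
d((-1, 5), (7, 4)) = 8.0623
d((-1, 5), (-8, -2)) = 9.8995
d((-1, 5), (-1, -2)) = 7.0
d((-4, 10), (7, 4)) = 12.53
d((-4, 10), (-8, -2)) = 12.6491
d((-4, 10), (-1, -2)) = 12.3693
d((7, 4), (-8, -2)) = 16.1555
d((7, 4), (-1, -2)) = 10.0
d((-8, -2), (-1, -2)) = 7.0

Closest pair: (-1, 5) and (-4, 10) with distance 5.831

The closest pair is (-1, 5) and (-4, 10) with Euclidean distance 5.831. For 5 points, brute-force pairwise comparison is shown above. For large n, the divide-and-conquer algorithm (sort by x, recurse on halves, check the dividing strip) achieves O(n log n).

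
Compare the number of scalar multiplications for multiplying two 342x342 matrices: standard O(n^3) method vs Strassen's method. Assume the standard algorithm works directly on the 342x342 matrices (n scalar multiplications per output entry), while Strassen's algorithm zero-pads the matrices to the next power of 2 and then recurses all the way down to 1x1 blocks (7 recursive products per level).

Matrix multiplication for 342x342 matrices:

Strassen's algorithm requires power-of-2 dimensions. Pad 342x342 to 512x512 (next power of 2).

Standard algorithm: 342^3 = 40001688 multiplications
Strassen's algorithm: 7^(log2(512)) = 7^9 = 40353607 multiplications
Difference: 40001688 - 40353607 = -351919 (Strassen uses MORE here due to padding overhead — for small or just-over-power-of-2 n, padding can outweigh the per-level savings)

Standard: 40001688 multiplications (342^3). Strassen: 40353607 multiplications (7^9, after padding to 512x512). Strassen reduces 8 recursive multiplications to 7 at each level.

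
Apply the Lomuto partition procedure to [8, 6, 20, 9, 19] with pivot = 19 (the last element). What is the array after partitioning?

Lomuto partition with pivot = 19:

Initial array: [8, 6, 20, 9, 19]

arr[0]=8 <= 19: swap with position 0, array becomes [8, 6, 20, 9, 19]
arr[1]=6 <= 19: swap with position 1, array becomes [8, 6, 20, 9, 19]
arr[2]=20 > 19: no swap
arr[3]=9 <= 19: swap with position 2, array becomes [8, 6, 9, 20, 19]

Place pivot at position 3: [8, 6, 9, 19, 20]
Pivot position: 3

After partitioning with pivot 19, the array becomes [8, 6, 9, 19, 20]. The pivot is placed at index 3. All elements to the left of the pivot are <= 19, and all elements to the right are > 19.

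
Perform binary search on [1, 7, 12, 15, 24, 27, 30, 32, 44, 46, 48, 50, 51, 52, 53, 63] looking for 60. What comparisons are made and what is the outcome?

Binary search for 60 in [1, 7, 12, 15, 24, 27, 30, 32, 44, 46, 48, 50, 51, 52, 53, 63]:

lo=0, hi=15, mid=7, arr[mid]=32 -> 32 < 60, search right half
lo=8, hi=15, mid=11, arr[mid]=50 -> 50 < 60, search right half
lo=12, hi=15, mid=13, arr[mid]=52 -> 52 < 60, search right half
lo=14, hi=15, mid=14, arr[mid]=53 -> 53 < 60, search right half
lo=15, hi=15, mid=15, arr[mid]=63 -> 63 > 60, search left half
lo=15 > hi=14, target 60 not found

Binary search determines that 60 is not in the array after 5 comparisons. The search space was exhausted without finding the target.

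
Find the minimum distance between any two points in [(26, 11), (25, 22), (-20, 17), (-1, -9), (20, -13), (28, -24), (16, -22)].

Computing all pairwise distances among 7 points:

d((26, 11), (25, 22)) = 11.0454
d((26, 11), (-20, 17)) = 46.3897
d((26, 11), (-1, -9)) = 33.6006
d((26, 11), (20, -13)) = 24.7386
d((26, 11), (28, -24)) = 35.0571
d((26, 11), (16, -22)) = 34.4819
d((25, 22), (-20, 17)) = 45.2769
d((25, 22), (-1, -9)) = 40.4599
d((25, 22), (20, -13)) = 35.3553
d((25, 22), (28, -24)) = 46.0977
d((25, 22), (16, -22)) = 44.911
d((-20, 17), (-1, -9)) = 32.2025
d((-20, 17), (20, -13)) = 50.0
d((-20, 17), (28, -24)) = 63.1269
d((-20, 17), (16, -22)) = 53.0754
d((-1, -9), (20, -13)) = 21.3776
d((-1, -9), (28, -24)) = 32.6497
d((-1, -9), (16, -22)) = 21.4009
d((20, -13), (28, -24)) = 13.6015
d((20, -13), (16, -22)) = 9.8489 <-- minimum
d((28, -24), (16, -22)) = 12.1655

Closest pair: (20, -13) and (16, -22) with distance 9.8489

The closest pair is (20, -13) and (16, -22) with Euclidean distance 9.8489. For 7 points, brute-force pairwise comparison is shown above. For large n, the divide-and-conquer algorithm (sort by x, recurse on halves, check the dividing strip) achieves O(n log n).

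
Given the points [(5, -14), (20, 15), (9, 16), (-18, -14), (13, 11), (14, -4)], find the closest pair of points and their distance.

Computing all pairwise distances among 6 points:

d((5, -14), (20, 15)) = 32.6497
d((5, -14), (9, 16)) = 30.2655
d((5, -14), (-18, -14)) = 23.0
d((5, -14), (13, 11)) = 26.2488
d((5, -14), (14, -4)) = 13.4536
d((20, 15), (9, 16)) = 11.0454
d((20, 15), (-18, -14)) = 47.8017
d((20, 15), (13, 11)) = 8.0623
d((20, 15), (14, -4)) = 19.9249
d((9, 16), (-18, -14)) = 40.3609
d((9, 16), (13, 11)) = 6.4031 <-- minimum
d((9, 16), (14, -4)) = 20.6155
d((-18, -14), (13, 11)) = 39.8246
d((-18, -14), (14, -4)) = 33.5261
d((13, 11), (14, -4)) = 15.0333

Closest pair: (9, 16) and (13, 11) with distance 6.4031

The closest pair is (9, 16) and (13, 11) with Euclidean distance 6.4031. For 6 points, brute-force pairwise comparison is shown above. For large n, the divide-and-conquer algorithm (sort by x, recurse on halves, check the dividing strip) achieves O(n log n).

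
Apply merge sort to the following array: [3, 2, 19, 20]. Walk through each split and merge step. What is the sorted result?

Merge sort trace:

Split: [3, 2, 19, 20] -> [3, 2] and [19, 20]
  Split: [3, 2] -> [3] and [2]
  Merge: [3] + [2] -> [2, 3]
  Split: [19, 20] -> [19] and [20]
  Merge: [19] + [20] -> [19, 20]
Merge: [2, 3] + [19, 20] -> [2, 3, 19, 20]

Final sorted array: [2, 3, 19, 20]

The merge sort proceeds by recursively splitting the array and merging sorted halves.
After all merges, the sorted array is [2, 3, 19, 20].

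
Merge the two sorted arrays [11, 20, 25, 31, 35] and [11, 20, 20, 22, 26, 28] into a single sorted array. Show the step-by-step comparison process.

Merging process:

Compare 11 vs 11: take 11 from left. Merged: [11]
Compare 20 vs 11: take 11 from right. Merged: [11, 11]
Compare 20 vs 20: take 20 from left. Merged: [11, 11, 20]
Compare 25 vs 20: take 20 from right. Merged: [11, 11, 20, 20]
Compare 25 vs 20: take 20 from right. Merged: [11, 11, 20, 20, 20]
Compare 25 vs 22: take 22 from right. Merged: [11, 11, 20, 20, 20, 22]
Compare 25 vs 26: take 25 from left. Merged: [11, 11, 20, 20, 20, 22, 25]
Compare 31 vs 26: take 26 from right. Merged: [11, 11, 20, 20, 20, 22, 25, 26]
Compare 31 vs 28: take 28 from right. Merged: [11, 11, 20, 20, 20, 22, 25, 26, 28]
Append remaining from left: [31, 35]. Merged: [11, 11, 20, 20, 20, 22, 25, 26, 28, 31, 35]

Final merged array: [11, 11, 20, 20, 20, 22, 25, 26, 28, 31, 35]
Total comparisons: 9

The merged array is [11, 11, 20, 20, 20, 22, 25, 26, 28, 31, 35], requiring 9 comparisons. The merge step runs in O(n) time where n is the total number of elements.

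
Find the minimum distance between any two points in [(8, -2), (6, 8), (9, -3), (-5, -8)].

Computing all pairwise distances among 4 points:

d((8, -2), (6, 8)) = 10.198
d((8, -2), (9, -3)) = 1.4142 <-- minimum
d((8, -2), (-5, -8)) = 14.3178
d((6, 8), (9, -3)) = 11.4018
d((6, 8), (-5, -8)) = 19.4165
d((9, -3), (-5, -8)) = 14.8661

Closest pair: (8, -2) and (9, -3) with distance 1.4142

The closest pair is (8, -2) and (9, -3) with Euclidean distance 1.4142. For 4 points, brute-force pairwise comparison is shown above. For large n, the divide-and-conquer algorithm (sort by x, recurse on halves, check the dividing strip) achieves O(n log n).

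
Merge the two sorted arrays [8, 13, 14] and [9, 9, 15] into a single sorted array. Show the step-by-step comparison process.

Merging process:

Compare 8 vs 9: take 8 from left. Merged: [8]
Compare 13 vs 9: take 9 from right. Merged: [8, 9]
Compare 13 vs 9: take 9 from right. Merged: [8, 9, 9]
Compare 13 vs 15: take 13 from left. Merged: [8, 9, 9, 13]
Compare 14 vs 15: take 14 from left. Merged: [8, 9, 9, 13, 14]
Append remaining from right: [15]. Merged: [8, 9, 9, 13, 14, 15]

Final merged array: [8, 9, 9, 13, 14, 15]
Total comparisons: 5

The merged array is [8, 9, 9, 13, 14, 15], requiring 5 comparisons. The merge step runs in O(n) time where n is the total number of elements.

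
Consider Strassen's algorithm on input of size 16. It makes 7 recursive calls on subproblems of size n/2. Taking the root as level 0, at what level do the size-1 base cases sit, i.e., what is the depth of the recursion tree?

For divide and conquer with division factor 2:

Problem sizes at each level:
Level 0: 16
Level 1: 8
Level 2: 4
Level 3: 2
Level 4: 1

The root is level 0 and the size-1 base case is level 4 (the tree spans levels 0 through 4, i.e. 5 levels counting the root), so the depth is the number of divisions: log_2(16) = 4

The recursion tree depth is log_2(16) = 4. At each level, the problem size is divided by 2, so it takes 4 divisions to reduce to a base case of size 1. The algorithm makes 7 recursive calls at each level.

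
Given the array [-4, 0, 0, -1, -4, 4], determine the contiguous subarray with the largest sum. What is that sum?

Using Kadane's algorithm on [-4, 0, 0, -1, -4, 4]:

Scanning through the array:
Position 1 (value 0): max_ending_here = 0, max_so_far = 0
Position 2 (value 0): max_ending_here = 0, max_so_far = 0
Position 3 (value -1): max_ending_here = -1, max_so_far = 0
Position 4 (value -4): max_ending_here = -4, max_so_far = 0
Position 5 (value 4): max_ending_here = 4, max_so_far = 4

Maximum subarray: [4]
Maximum sum: 4

The maximum subarray is [4] with sum 4. This subarray runs from index 5 to index 5.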